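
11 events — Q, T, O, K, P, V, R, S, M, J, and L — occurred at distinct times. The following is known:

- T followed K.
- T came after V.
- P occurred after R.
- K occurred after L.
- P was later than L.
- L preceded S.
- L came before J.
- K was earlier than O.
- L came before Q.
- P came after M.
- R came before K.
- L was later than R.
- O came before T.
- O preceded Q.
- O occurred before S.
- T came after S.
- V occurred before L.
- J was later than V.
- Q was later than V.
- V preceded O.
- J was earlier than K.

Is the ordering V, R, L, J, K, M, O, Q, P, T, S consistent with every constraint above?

The constraints require S before T, but in the proposed sequence T appears ahead of S. That one violation is enough.

no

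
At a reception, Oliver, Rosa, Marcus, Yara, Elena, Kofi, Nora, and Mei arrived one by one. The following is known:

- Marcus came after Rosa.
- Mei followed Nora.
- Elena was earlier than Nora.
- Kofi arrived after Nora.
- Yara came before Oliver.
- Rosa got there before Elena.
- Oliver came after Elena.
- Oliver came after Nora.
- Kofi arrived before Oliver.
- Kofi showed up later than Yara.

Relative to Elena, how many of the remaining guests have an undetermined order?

2

Forced before Elena: Rosa; forced after Elena: Kofi, Mei, Nora, and Oliver.
That leaves Marcus and Yara with no forced order relative to Elena — 2.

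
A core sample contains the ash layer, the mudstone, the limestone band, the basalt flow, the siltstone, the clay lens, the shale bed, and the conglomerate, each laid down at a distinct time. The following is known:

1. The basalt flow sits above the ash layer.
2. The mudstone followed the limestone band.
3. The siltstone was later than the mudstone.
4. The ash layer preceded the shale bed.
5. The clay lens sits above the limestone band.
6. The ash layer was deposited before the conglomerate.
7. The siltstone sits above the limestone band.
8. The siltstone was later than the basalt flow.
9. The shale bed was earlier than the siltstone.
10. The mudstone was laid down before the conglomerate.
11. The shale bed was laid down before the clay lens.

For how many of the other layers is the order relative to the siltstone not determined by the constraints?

2

Forced before the siltstone: the ash layer, the basalt flow, the limestone band, the mudstone, and the shale bed.
That leaves the clay lens and the conglomerate with no forced order relative to the siltstone — 2.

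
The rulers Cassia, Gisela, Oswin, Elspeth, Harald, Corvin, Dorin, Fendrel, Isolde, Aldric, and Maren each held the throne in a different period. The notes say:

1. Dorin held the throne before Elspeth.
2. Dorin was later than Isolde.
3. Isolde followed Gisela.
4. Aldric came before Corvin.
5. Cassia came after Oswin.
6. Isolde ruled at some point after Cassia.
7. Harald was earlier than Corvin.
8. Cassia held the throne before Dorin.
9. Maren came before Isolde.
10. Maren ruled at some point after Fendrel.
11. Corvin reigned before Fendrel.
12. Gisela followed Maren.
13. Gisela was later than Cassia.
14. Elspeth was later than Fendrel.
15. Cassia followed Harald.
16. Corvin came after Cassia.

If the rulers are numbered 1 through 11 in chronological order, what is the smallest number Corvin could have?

5

Aldric, Cassia, Harald, and Oswin must all come before Corvin — 4 forced predecessors.
Nothing else is forced ahead of Corvin, so their earliest slot is position 4 + 1 = 5.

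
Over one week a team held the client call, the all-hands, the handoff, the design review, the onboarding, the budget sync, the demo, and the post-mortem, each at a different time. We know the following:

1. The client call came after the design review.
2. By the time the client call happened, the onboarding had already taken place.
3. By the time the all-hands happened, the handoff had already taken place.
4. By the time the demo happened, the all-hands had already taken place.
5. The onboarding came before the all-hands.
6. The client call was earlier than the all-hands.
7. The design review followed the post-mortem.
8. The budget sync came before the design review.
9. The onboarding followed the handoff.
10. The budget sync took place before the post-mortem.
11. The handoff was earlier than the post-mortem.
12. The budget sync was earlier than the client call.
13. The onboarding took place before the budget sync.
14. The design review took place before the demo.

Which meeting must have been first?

The handoff has a chain of constraints placing it before every other meeting, so the handoff must be first.

the handoff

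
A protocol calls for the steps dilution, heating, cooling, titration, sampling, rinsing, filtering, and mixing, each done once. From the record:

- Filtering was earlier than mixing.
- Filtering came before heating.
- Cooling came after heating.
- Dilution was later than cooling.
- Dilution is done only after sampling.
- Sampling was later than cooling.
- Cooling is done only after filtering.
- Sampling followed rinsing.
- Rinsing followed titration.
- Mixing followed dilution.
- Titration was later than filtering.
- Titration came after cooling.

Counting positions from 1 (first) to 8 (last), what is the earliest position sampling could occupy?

6

Cooling, filtering, heating, rinsing, and titration must all come before sampling — 5 forced predecessors.
Nothing else is forced ahead of sampling, so its earliest slot is position 5 + 1 = 6.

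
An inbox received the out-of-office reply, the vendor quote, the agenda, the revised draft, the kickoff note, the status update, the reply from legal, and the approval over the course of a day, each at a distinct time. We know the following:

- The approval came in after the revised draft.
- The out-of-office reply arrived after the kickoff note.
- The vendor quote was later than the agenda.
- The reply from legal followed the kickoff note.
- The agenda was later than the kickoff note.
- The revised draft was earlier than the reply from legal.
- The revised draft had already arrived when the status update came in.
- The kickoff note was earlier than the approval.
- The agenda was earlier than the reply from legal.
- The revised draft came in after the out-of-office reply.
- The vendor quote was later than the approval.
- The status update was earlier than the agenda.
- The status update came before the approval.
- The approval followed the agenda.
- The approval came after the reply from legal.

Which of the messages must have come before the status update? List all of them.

the kickoff note, the out-of-office reply, the revised draft

Directly stated before the status update: the revised draft.
The kickoff note reaches the status update via the kickoff note → the out-of-office reply → the revised draft → the status update.
The out-of-office reply reaches the status update via the out-of-office reply → the revised draft → the status update.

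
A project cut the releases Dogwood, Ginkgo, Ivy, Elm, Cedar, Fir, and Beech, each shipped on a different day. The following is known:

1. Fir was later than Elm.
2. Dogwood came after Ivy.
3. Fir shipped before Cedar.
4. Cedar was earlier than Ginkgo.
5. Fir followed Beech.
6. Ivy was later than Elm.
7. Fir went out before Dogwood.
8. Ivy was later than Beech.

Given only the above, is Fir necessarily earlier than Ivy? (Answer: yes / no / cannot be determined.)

cannot be determined

No chain of stated constraints runs from Fir to Ivy, and none runs from Ivy to Fir either.
So the relative order of Fir and Ivy is not fixed by the given facts.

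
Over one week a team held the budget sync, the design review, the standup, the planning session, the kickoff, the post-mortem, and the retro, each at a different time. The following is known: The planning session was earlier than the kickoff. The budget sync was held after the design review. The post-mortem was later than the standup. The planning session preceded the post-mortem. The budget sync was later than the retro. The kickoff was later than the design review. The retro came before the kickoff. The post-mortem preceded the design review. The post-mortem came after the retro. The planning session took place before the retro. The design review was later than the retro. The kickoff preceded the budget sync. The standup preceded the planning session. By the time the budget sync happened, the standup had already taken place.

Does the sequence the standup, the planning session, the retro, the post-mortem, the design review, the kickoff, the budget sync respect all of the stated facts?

yes

Check each stated constraint against the proposed order — e.g. the planning session is ahead of the kickoff; the standup is ahead of the budget sync. Every pair is in the required order; nothing is violated.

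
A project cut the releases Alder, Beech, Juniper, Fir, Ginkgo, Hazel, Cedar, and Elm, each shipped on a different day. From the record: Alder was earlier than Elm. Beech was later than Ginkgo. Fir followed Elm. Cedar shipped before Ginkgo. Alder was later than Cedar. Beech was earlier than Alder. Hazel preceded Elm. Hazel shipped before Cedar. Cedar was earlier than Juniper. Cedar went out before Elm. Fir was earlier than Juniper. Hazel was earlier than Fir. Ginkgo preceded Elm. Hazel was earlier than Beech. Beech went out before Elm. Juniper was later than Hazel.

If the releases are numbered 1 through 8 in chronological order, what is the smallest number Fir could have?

7

Alder, Beech, Cedar, Elm, Ginkgo, and Hazel must all come before Fir — 6 forced predecessors.
Nothing else is forced ahead of Fir, so its earliest slot is position 6 + 1 = 7.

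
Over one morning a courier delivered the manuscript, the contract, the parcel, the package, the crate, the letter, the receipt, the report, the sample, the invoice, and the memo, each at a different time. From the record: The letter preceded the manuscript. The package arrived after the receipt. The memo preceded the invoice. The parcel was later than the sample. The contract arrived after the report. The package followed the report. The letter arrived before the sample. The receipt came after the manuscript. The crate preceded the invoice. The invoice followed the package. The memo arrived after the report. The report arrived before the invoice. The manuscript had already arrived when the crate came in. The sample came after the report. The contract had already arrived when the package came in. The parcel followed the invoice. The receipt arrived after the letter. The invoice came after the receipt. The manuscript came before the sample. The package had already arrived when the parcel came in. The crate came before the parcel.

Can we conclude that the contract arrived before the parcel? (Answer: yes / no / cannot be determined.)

Chain the constraints: the contract → the package → the parcel. Each link is directly stated, so the contract comes before the parcel.

yes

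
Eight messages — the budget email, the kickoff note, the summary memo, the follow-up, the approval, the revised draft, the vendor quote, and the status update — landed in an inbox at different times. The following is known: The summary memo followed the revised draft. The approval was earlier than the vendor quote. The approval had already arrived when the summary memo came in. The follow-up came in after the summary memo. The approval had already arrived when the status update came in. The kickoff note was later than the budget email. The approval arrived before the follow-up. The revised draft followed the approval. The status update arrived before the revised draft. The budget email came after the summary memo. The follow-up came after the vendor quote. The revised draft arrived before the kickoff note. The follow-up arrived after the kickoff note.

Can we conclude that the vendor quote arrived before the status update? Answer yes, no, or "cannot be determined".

No chain of stated constraints runs from the vendor quote to the status update, and none runs from the status update to the vendor quote either.
So the relative order of the vendor quote and the status update is not fixed by the given facts.

cannot be determined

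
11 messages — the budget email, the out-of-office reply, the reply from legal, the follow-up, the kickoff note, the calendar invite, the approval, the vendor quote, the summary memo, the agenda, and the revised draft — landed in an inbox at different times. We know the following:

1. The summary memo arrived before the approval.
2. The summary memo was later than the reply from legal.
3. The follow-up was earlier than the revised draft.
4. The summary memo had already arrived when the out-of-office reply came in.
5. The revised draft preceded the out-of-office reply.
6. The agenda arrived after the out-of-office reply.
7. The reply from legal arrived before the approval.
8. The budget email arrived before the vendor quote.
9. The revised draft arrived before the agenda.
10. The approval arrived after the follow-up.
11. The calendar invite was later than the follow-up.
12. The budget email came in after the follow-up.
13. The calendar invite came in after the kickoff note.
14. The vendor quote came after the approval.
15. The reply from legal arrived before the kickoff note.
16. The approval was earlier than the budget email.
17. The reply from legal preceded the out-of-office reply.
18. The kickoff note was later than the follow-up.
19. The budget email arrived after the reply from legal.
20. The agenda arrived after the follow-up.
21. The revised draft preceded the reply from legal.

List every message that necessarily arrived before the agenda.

Directly stated before the agenda: the follow-up, the out-of-office reply, and the revised draft.
The reply from legal reaches the agenda via the reply from legal → the out-of-office reply → the agenda.
The summary memo reaches the agenda via the summary memo → the out-of-office reply → the agenda.

the follow-up, the out-of-office reply, the reply from legal, the revised draft, the summary memo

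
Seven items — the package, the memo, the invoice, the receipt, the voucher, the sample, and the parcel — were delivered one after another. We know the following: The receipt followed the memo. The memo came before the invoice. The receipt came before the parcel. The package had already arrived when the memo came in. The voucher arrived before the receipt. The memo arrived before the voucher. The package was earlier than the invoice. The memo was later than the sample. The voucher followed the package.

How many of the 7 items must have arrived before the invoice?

Directly stated before the invoice: the memo and the package.
The sample reaches the invoice via the sample → the memo → the invoice.
That's the memo, the package, and the sample — 3 in all.

3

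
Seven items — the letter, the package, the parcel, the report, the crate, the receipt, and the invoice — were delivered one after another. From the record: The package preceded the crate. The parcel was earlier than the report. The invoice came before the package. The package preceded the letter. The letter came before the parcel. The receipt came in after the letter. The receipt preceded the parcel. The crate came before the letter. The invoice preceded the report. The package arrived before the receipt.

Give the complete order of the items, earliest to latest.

the invoice, the package, the crate, the letter, the receipt, the parcel, the report

The constraints fix every adjacent pair, so only one ordering works:
the invoice → the package → the crate → the letter → the receipt → the parcel → the report.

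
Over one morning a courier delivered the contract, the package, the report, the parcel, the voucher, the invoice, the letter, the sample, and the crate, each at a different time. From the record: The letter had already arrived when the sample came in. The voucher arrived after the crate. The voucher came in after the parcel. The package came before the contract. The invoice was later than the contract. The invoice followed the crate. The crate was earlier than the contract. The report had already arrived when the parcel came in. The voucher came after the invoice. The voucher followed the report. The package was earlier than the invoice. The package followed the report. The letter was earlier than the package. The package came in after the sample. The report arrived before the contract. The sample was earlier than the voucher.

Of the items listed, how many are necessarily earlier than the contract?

5

Directly stated before the contract: the crate, the package, and the report.
The letter reaches the contract via the letter → the package → the contract.
The sample reaches the contract via the sample → the package → the contract.
No chain forces the invoice (or any of the others) ahead of the contract.
That's the crate, the letter, the package, the report, and the sample — 5 in all.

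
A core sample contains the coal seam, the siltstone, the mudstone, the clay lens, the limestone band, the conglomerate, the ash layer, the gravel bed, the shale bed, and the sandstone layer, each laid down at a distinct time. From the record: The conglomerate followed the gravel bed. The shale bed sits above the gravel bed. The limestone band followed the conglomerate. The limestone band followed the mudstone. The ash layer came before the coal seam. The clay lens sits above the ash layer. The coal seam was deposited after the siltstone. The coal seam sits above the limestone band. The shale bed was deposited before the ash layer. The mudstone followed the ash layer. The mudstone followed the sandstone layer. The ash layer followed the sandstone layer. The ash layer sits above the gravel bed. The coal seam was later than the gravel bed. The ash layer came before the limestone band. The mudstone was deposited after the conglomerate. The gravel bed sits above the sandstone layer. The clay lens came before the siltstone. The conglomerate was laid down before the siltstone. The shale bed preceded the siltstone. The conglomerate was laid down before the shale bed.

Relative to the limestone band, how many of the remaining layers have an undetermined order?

2

Forced before the limestone band: the ash layer, the conglomerate, the gravel bed, the mudstone, the sandstone layer, and the shale bed; forced after the limestone band: the coal seam.
That leaves the clay lens and the siltstone with no forced order relative to the limestone band — 2.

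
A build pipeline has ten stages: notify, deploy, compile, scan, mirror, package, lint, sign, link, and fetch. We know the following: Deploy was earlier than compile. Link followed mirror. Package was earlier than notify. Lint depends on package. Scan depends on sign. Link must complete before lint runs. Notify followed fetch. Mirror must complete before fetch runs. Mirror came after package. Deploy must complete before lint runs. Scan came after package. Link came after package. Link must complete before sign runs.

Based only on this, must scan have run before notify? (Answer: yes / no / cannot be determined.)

cannot be determined

No chain of stated constraints runs from scan to notify, and none runs from notify to scan either.
So the relative order of scan and notify is not fixed by the given facts.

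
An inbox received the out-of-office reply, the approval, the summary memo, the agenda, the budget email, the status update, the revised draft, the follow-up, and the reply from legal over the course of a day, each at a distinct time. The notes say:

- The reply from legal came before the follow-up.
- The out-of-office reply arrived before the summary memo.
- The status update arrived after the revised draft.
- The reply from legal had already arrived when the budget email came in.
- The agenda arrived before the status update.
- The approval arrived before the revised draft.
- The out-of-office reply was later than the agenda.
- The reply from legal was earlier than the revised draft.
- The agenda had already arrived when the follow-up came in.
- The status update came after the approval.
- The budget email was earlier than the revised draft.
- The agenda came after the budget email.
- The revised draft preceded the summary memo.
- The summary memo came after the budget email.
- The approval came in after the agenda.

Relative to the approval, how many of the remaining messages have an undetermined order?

Forced before the approval: the agenda, the budget email, and the reply from legal; forced after the approval: the revised draft, the status update, and the summary memo.
That leaves the follow-up and the out-of-office reply with no forced order relative to the approval — 2.

2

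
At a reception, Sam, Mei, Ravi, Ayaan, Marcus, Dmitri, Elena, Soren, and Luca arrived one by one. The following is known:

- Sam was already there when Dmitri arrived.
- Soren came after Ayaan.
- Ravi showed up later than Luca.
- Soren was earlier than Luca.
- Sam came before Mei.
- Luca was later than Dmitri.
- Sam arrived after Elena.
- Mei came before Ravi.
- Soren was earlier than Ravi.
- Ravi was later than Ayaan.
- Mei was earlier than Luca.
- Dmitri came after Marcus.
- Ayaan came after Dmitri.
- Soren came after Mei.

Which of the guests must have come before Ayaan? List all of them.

Directly stated before Ayaan: Dmitri.
Elena reaches Ayaan via Elena → Sam → Dmitri → Ayaan.
Marcus reaches Ayaan via Marcus → Dmitri → Ayaan.
Sam reaches Ayaan via Sam → Dmitri → Ayaan.

Dmitri, Elena, Marcus, Sam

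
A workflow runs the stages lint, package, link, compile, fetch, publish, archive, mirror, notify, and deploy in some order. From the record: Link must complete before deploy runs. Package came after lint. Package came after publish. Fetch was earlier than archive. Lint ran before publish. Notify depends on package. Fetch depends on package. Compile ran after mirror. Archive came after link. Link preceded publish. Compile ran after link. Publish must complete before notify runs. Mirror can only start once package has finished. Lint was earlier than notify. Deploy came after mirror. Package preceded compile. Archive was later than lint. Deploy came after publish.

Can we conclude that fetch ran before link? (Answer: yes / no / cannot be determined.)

Tracing the constraints gives link → publish → package → fetch, so link must come before fetch.
That means fetch cannot be before link.

no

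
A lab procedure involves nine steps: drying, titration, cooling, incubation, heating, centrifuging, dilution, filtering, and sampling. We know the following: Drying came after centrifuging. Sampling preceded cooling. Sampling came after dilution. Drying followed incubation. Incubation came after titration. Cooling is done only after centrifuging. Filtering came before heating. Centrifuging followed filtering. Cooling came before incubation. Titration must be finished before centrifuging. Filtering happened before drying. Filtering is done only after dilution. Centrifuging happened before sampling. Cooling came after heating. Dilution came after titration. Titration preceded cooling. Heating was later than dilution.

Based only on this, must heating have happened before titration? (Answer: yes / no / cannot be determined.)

Tracing the constraints gives titration → dilution → heating, so titration must come before heating.
That means heating cannot be before titration.

no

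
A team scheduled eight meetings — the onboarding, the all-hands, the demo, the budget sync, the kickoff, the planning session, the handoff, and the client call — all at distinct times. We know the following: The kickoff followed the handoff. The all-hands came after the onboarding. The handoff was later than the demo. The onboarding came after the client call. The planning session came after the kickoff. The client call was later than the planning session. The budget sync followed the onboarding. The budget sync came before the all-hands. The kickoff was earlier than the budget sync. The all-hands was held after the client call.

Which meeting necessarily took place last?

the all-hands

Every other meeting has a chain of constraints placing it before the all-hands, so the all-hands is last.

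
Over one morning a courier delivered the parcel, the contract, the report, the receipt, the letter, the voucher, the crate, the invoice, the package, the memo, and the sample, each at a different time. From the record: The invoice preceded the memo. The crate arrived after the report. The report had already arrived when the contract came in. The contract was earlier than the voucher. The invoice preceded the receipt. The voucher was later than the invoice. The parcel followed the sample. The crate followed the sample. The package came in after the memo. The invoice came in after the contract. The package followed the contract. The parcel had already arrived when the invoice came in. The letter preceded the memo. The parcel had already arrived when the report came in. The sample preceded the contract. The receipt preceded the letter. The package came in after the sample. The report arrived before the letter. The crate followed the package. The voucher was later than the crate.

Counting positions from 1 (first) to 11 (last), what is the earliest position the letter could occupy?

7

The contract, the invoice, the parcel, the receipt, the report, and the sample must all come before the letter — 6 forced predecessors.
Nothing else is forced ahead of the letter, so its earliest slot is position 6 + 1 = 7.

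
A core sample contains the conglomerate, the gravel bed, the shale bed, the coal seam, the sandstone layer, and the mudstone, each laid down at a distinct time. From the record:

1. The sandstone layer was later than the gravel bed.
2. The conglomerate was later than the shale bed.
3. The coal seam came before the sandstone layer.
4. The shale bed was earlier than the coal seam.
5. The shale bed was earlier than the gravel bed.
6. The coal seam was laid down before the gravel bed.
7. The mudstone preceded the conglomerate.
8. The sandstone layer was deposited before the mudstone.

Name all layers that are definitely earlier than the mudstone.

Directly stated before the mudstone: the sandstone layer.
The coal seam reaches the mudstone via the coal seam → the sandstone layer → the mudstone.
The gravel bed reaches the mudstone via the gravel bed → the sandstone layer → the mudstone.
The shale bed reaches the mudstone via the shale bed → the gravel bed → the sandstone layer → the mudstone.

the coal seam, the gravel bed, the sandstone layer, the shale bed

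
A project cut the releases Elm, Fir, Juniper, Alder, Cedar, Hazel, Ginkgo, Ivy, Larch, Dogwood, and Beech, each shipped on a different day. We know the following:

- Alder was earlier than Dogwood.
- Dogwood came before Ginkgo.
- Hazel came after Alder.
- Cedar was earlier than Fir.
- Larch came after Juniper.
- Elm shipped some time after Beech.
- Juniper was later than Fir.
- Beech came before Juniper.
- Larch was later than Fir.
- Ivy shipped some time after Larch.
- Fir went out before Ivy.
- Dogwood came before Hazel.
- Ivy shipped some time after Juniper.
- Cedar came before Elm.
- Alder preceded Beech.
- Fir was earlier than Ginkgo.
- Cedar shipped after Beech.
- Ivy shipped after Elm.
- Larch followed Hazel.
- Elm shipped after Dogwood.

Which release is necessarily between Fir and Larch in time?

Juniper

Tracing the constraints gives Fir → Juniper → Larch, so Juniper sits after Fir and before Larch.
No other release is forced both after Fir and before Larch.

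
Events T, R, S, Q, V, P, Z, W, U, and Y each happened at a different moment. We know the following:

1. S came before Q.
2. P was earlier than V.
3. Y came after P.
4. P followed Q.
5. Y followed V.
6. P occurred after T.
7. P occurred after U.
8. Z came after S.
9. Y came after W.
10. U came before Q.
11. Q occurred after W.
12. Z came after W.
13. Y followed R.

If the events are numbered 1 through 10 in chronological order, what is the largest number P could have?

8

P must come before V and Y — 2 events forced after it.
Everything else can be placed before P in some valid order, so P can sit as late as position 10 − 2 = 8.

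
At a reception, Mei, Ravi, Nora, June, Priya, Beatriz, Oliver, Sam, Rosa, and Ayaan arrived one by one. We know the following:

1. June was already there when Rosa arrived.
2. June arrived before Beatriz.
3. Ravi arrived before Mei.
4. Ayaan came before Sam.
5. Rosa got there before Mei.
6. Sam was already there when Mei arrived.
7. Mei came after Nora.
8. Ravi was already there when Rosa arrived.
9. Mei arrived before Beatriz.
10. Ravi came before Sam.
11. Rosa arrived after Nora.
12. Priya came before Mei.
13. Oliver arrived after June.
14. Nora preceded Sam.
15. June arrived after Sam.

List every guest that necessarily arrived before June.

Directly stated before June: Sam.
Ayaan reaches June via Ayaan → Sam → June.
Nora reaches June via Nora → Sam → June.
Ravi reaches June via Ravi → Sam → June.

Ayaan, Nora, Ravi, Sam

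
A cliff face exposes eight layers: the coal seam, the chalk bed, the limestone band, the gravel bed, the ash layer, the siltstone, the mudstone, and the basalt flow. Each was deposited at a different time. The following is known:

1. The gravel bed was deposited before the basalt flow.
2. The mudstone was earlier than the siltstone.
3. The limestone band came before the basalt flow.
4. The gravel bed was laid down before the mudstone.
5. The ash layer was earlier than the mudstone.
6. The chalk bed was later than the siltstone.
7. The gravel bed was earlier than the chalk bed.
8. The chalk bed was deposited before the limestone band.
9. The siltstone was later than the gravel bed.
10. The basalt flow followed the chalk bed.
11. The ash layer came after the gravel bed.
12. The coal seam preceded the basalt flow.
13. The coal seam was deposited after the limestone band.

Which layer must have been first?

the gravel bed

The gravel bed has a chain of constraints placing it before every other layer, so the gravel bed must be first.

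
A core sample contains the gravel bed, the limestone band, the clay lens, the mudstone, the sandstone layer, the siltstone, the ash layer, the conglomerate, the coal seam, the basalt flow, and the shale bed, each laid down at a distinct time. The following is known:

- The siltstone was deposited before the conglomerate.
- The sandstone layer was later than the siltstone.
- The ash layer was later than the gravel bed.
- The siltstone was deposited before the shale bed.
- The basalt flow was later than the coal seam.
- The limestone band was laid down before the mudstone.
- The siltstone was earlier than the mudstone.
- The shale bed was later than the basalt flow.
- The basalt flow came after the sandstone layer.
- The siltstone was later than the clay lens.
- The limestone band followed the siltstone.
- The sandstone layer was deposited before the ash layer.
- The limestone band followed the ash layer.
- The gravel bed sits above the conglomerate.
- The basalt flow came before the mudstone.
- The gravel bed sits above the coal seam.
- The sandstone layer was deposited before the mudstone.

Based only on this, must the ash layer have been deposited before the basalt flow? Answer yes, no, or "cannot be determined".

cannot be determined

No chain of stated constraints runs from the ash layer to the basalt flow, and none runs from the basalt flow to the ash layer either.
So the relative order of the ash layer and the basalt flow is not fixed by the given facts.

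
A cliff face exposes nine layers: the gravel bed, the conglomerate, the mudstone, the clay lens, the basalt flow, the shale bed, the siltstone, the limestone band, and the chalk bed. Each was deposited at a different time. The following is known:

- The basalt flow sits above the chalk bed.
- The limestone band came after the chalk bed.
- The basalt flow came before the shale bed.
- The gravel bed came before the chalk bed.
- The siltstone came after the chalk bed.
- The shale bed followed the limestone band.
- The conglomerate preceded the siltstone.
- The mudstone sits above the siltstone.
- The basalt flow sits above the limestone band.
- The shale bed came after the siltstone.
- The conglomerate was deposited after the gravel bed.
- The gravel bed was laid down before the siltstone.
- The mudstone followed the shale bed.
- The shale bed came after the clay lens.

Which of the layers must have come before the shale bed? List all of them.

Directly stated before the shale bed: the basalt flow, the clay lens, the limestone band, and the siltstone.
The chalk bed reaches the shale bed via the chalk bed → the basalt flow → the shale bed.
The conglomerate reaches the shale bed via the conglomerate → the siltstone → the shale bed.
The gravel bed reaches the shale bed via the gravel bed → the siltstone → the shale bed.

the basalt flow, the chalk bed, the clay lens, the conglomerate, the gravel bed, the limestone band, the siltstone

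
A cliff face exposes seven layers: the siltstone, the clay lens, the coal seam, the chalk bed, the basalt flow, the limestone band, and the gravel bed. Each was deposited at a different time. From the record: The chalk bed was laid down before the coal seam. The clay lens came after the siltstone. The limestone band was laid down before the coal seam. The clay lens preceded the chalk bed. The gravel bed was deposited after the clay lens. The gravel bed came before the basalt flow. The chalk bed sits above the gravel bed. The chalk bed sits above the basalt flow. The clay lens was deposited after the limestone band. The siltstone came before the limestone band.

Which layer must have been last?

the coal seam

Every other layer has a chain of constraints placing it before the coal seam, so the coal seam is last.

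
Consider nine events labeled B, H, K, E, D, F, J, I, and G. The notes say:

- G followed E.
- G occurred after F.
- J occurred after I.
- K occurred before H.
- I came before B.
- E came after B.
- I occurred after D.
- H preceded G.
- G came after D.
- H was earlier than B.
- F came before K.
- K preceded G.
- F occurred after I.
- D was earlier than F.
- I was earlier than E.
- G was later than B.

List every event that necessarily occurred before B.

Directly stated before B: H and I.
D reaches B via D → I → B.
F reaches B via F → K → H → B.
K reaches B via K → H → B.
No chain forces G (or any of the others) ahead of B.

D, F, H, I, K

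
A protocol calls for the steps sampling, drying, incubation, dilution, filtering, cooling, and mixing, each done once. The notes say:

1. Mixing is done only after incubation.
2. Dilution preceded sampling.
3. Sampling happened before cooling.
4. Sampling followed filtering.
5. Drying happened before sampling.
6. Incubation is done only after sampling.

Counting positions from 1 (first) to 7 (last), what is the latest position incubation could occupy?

Incubation must come before mixing — 1 step forced after it.
Everything else can be placed before incubation in some valid order, so incubation can sit as late as position 7 − 1 = 6.

6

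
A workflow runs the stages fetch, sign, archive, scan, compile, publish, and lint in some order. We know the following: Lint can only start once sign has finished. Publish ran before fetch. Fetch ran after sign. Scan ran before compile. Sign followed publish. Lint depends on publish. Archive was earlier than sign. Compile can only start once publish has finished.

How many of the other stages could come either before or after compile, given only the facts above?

Forced before compile: publish and scan.
That leaves archive, fetch, lint, and sign with no forced order relative to compile — 4.

4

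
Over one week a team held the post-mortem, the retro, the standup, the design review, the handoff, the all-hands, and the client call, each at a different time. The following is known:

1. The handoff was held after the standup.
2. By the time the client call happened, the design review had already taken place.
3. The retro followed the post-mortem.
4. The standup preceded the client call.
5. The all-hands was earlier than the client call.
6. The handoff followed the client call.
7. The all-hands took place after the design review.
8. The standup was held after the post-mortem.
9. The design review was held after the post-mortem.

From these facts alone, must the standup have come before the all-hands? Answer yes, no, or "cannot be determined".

cannot be determined

No chain of stated constraints runs from the standup to the all-hands, and none runs from the all-hands to the standup either.
So the relative order of the standup and the all-hands is not fixed by the given facts.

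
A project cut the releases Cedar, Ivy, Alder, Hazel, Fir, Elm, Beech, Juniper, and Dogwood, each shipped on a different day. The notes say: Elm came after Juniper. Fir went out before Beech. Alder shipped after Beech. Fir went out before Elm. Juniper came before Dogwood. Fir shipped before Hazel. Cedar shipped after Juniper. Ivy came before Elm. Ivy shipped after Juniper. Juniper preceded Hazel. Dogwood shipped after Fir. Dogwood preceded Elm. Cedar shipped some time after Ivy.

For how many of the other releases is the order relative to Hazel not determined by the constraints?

Forced before Hazel: Fir and Juniper.
That leaves Alder, Beech, Cedar, Dogwood, Elm, and Ivy with no forced order relative to Hazel — 6.

6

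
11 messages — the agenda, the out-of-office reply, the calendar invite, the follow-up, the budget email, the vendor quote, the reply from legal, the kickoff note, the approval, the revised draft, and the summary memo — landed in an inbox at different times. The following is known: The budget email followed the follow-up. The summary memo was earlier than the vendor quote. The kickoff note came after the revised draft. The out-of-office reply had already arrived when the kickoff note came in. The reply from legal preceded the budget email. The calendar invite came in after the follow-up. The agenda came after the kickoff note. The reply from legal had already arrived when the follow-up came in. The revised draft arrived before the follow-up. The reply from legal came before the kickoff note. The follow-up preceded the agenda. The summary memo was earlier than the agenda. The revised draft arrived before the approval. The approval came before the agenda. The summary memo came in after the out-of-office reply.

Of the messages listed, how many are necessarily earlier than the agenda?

7

Directly stated before the agenda: the approval, the follow-up, the kickoff note, and the summary memo.
The out-of-office reply reaches the agenda via the out-of-office reply → the summary memo → the agenda.
The reply from legal reaches the agenda via the reply from legal → the kickoff note → the agenda.
The revised draft reaches the agenda via the revised draft → the approval → the agenda.
No chain forces the budget email (or any of the others) ahead of the agenda.
That's the approval, the follow-up, the kickoff note, the out-of-office reply, the reply from legal, the revised draft, and the summary memo — 7 in all.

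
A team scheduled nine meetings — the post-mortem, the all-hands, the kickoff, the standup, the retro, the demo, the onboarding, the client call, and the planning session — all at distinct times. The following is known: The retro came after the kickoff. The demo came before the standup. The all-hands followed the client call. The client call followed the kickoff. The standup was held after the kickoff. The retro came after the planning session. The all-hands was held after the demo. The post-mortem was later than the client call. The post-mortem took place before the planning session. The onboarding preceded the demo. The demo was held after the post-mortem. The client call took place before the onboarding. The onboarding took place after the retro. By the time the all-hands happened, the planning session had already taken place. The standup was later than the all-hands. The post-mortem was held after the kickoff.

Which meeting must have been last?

the standup

Every other meeting has a chain of constraints placing it before the standup, so the standup is last.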